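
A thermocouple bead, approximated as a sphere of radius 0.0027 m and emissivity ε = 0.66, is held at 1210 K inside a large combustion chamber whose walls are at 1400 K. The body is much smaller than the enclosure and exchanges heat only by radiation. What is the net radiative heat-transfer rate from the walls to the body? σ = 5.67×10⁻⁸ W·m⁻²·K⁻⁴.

For a small grey body in a large enclosure: P_net = εσA(T_body⁴ − T_wall⁴).
A = 4πr² = 9.161×10⁻⁵ m²; T_body⁴ − T_wall⁴ = 2.144×10¹² − 3.842×10¹² = -1.698×10¹² K⁴.
|P_net| = 0.66·5.67×10⁻⁸·9.161×10⁻⁵·1.698×10¹².

P_net ≈ 5.82 W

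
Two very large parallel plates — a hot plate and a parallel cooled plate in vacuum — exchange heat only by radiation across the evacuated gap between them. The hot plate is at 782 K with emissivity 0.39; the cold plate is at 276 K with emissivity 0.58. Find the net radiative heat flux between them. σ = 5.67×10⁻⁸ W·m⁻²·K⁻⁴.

q ≈ 6350 W/m²

For two infinite grey parallel plates, q = σ(T₁⁴ − T₂⁴)/(1/ε₁ + 1/ε₂ − 1).
T₁⁴ − T₂⁴ = 3.740×10¹¹ − 5.803×10⁹ = 3.682×10¹¹ K⁴.
1/ε₁ + 1/ε₂ − 1 = 2.564 + 1.724 − 1 = 3.288.
q = 5.67×10⁻⁸ × 3.682×10¹¹ / 3.288.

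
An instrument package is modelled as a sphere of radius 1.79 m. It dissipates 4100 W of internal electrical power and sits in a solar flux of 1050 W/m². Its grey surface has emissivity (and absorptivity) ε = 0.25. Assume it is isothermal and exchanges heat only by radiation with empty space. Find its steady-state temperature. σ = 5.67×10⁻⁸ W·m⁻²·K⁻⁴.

At steady state, absorbed solar power + internal power = radiated power.
Absorbed: α·S·A_cross = 0.25·1050·10.07 = 2642 W (cross-section πr²).
Total input = 2642 + 4100 = 6742 W.
Radiated: εσ·A_surf·T⁴ with A_surf = 4πr² = 40.26 m².
T⁴ = 6742/(0.25·5.67×10⁻⁸·40.26) = 1.181×10¹⁰ K⁴.

T ≈ 330 K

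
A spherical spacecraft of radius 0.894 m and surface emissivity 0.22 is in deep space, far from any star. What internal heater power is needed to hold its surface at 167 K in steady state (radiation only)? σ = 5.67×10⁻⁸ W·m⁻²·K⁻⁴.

P = εσ·4πr²·T⁴.
4πr² = 10.04 m²; T⁴ = 7.778×10⁸ K⁴.
P = 0.22·5.67×10⁻⁸·10.04·7.778×10⁸.

P ≈ 97.4 W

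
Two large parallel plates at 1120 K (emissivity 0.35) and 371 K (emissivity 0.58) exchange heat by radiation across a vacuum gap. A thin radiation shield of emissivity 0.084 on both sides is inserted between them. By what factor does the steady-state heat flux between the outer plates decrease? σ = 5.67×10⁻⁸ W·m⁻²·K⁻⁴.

factor ≈ 7.37

Without shield: q₀ = σΔ(T⁴)/(1/ε₁+1/ε₂−1) with denominator 3.581.
With shield the two gaps are in series; the resistances add: (1/ε₁+1/ε_s−1)+(1/ε_s+1/ε₂−1) = 13.76+12.63 = 26.39.
Heat-flux ratio q₀/q = 26.39/3.581.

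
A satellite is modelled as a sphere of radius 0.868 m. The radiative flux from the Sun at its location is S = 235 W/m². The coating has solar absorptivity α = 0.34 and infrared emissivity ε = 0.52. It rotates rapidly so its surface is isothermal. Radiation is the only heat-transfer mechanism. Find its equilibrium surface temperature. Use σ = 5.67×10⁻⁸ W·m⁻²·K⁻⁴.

At equilibrium, absorbed power = emitted power.
Absorbing cross-section = πr² = 2.367 m²; emitting surface = 4πr² = 9.468 m² (ratio 4).
αS·A_cross = εσ·A_surf·T⁴  ⇒  T⁴ = αS/(ε·4σ).
T⁴ = 0.340·235/(0.52·4·5.67×10⁻⁸) = 6.775×10⁸ K⁴.
T = (6.775×10⁸)^(1/4).

T ≈ 161 K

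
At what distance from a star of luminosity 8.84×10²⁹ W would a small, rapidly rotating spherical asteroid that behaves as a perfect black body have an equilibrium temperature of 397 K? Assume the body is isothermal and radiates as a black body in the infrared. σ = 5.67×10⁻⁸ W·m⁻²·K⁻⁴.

d ≈ 3.53×10¹² m

For an isothermal black-emitting sphere, (1−a)S·πr² = σ·4πr²·T⁴ ⇒ S = 4σT⁴/(1−a).
S = 4·5.67×10⁻⁸·(397)⁴/1.00 = 5634 W/m².
Flux falls as S = L/(4πd²), so d = √(L/(4πS)) = √(8.84×10²⁹/(4π·5634)).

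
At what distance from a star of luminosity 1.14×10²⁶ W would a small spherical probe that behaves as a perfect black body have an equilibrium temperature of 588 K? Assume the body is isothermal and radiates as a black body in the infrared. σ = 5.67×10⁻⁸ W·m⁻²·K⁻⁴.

d ≈ 1.83×10¹⁰ m

For an isothermal black-emitting sphere, (1−a)S·πr² = σ·4πr²·T⁴ ⇒ S = 4σT⁴/(1−a).
S = 4·5.67×10⁻⁸·(588)⁴/1.00 = 27110 W/m².
Flux falls as S = L/(4πd²), so d = √(L/(4πS)) = √(1.14×10²⁶/(4π·27110)).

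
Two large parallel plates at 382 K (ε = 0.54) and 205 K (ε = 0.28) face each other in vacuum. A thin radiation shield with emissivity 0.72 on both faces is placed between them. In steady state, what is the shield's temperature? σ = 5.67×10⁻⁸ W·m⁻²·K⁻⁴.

T_s ≈ 345 K

In steady state the net flux on the hot side equals that on the cold side.
σ(T₁⁴−T_s⁴)/D₁ = σ(T_s⁴−T₂⁴)/D₂, with D₁ = 1/ε₁+1/ε_s−1 = 2.241, D₂ = 1/ε_s+1/ε₂−1 = 3.960.
Solve for T_s⁴: T_s⁴ = (D₂·T₁⁴ + D₁·T₂⁴)/(D₁+D₂) = 1.424×10¹⁰ K⁴.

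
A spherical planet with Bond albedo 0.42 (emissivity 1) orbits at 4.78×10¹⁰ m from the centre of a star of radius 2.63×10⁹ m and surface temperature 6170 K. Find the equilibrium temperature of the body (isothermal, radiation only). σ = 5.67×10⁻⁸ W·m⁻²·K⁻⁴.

T ≈ 893 K

The star's surface emits σT_*⁴; at distance d the flux is S = σT_*⁴(R_*/d)².
S = 5.67×10⁻⁸·(6170)⁴·(2.63×10⁹/4.78×10¹⁰)² = 2.488×10⁵ W/m².
For an isothermal sphere T⁴ = (1−a)S/(4σ) = 6.362×10¹¹ K⁴.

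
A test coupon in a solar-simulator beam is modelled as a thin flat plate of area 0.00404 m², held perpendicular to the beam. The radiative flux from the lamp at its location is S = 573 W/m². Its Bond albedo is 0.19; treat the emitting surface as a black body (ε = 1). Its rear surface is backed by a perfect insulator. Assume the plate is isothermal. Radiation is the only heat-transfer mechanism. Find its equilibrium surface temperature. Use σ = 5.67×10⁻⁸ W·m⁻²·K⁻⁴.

T ≈ 301 K

At equilibrium, absorbed power = emitted power.
Absorbing cross-section = A = 0.004040 m²; emitting surface = A = 0.004040 m² (ratio 1).
(1−a)S·A_cross = εσ·A_surf·T⁴  ⇒  T⁴ = (1−a)S/(1σ).
T⁴ = 0.810·573/(1·5.67×10⁻⁸) = 8.186×10⁹ K⁴.
T = (8.186×10⁹)^(1/4).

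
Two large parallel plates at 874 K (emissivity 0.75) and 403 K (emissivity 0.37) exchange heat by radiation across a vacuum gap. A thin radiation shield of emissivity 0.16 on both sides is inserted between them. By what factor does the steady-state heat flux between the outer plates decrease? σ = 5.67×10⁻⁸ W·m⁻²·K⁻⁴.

Without shield: q₀ = σΔ(T⁴)/(1/ε₁+1/ε₂−1) with denominator 3.036.
With shield the two gaps are in series; the resistances add: (1/ε₁+1/ε_s−1)+(1/ε_s+1/ε₂−1) = 6.583+7.953 = 14.54.
Heat-flux ratio q₀/q = 14.54/3.036.

factor ≈ 4.79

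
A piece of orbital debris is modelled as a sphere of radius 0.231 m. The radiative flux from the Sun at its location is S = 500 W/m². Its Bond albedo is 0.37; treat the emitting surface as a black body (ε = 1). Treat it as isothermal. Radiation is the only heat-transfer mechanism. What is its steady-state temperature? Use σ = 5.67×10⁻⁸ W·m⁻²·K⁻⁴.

T ≈ 193 K

At equilibrium, absorbed power = emitted power.
Absorbing cross-section = πr² = 0.1676 m²; emitting surface = 4πr² = 0.6706 m² (ratio 4).
(1−a)S·A_cross = εσ·A_surf·T⁴  ⇒  T⁴ = (1−a)S/(4σ).
T⁴ = 0.630·500/(4·5.67×10⁻⁸) = 1.389×10⁹ K⁴.
T = (1.389×10⁹)^(1/4).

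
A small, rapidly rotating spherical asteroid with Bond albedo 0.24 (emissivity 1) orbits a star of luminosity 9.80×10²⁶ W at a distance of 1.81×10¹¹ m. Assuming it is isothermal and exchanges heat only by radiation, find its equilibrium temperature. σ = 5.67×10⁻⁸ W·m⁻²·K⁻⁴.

T ≈ 299 K

First find the stellar flux at distance d: S = L/(4πd²) = 9.80×10²⁶/(4π·(1.81×10¹¹)²) = 2380 W/m².
For an isothermal sphere, absorbed (1−a)S·πr² = emitted σ·4πr²·T⁴, so T⁴ = (1−a)S/(4σ).
T⁴ = 0.760·2380/(4·5.67×10⁻⁸) = 7.977×10⁹ K⁴.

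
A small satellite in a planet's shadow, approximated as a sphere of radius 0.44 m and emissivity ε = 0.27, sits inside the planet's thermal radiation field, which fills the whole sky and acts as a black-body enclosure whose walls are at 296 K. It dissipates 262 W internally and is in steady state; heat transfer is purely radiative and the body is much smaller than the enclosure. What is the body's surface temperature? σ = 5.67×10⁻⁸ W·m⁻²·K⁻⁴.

For a small grey body in a large enclosure, net radiated power = εσA(T⁴ − T_w⁴).
Steady state: P = εσA(T⁴ − T_w⁴) with A = 4πr² = 2.433 m².
T⁴ = P/(εσA) + T_w⁴ = 262/(0.27·5.67×10⁻⁸·2.433) + (296)⁴
    = 7.035×10⁹ + 7.677×10⁹ = 1.471×10¹⁰ K⁴.

T ≈ 348 K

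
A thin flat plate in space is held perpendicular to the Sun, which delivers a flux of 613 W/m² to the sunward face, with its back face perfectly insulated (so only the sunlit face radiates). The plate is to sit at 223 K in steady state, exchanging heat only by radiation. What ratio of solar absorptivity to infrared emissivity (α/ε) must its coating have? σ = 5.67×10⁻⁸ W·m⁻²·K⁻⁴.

Balance: αS·A = εσ·1A·T⁴ ⇒ α/ε = σT⁴/S.
α/ε = 5.67×10⁻⁸·(223)⁴/613 = 5.67×10⁻⁸·2.473×10⁹/613.

α/ε ≈ 0.229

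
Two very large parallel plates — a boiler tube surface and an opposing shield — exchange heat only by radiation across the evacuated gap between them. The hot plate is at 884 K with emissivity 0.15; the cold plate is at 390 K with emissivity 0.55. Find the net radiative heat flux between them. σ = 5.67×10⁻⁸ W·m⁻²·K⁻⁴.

q ≈ 4450 W/m²

For two infinite grey parallel plates, q = σ(T₁⁴ − T₂⁴)/(1/ε₁ + 1/ε₂ − 1).
T₁⁴ − T₂⁴ = 6.107×10¹¹ − 2.313×10¹⁰ = 5.875×10¹¹ K⁴.
1/ε₁ + 1/ε₂ − 1 = 6.667 + 1.818 − 1 = 7.485.
q = 5.67×10⁻⁸ × 5.875×10¹¹ / 7.485.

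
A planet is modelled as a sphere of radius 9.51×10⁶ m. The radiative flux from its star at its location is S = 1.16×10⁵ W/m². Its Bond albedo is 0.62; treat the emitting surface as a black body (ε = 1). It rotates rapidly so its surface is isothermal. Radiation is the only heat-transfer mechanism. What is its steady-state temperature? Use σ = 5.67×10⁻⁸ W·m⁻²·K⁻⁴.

T ≈ 664 K

At equilibrium, absorbed power = emitted power.
Absorbing cross-section = πr² = 2.841×10¹⁴ m²; emitting surface = 4πr² = 1.137×10¹⁵ m² (ratio 4).
(1−a)S·A_cross = εσ·A_surf·T⁴  ⇒  T⁴ = (1−a)S/(4σ).
T⁴ = 0.380·1.16×10⁵/(4·5.67×10⁻⁸) = 1.944×10¹¹ K⁴.
T = (1.944×10¹¹)^(1/4).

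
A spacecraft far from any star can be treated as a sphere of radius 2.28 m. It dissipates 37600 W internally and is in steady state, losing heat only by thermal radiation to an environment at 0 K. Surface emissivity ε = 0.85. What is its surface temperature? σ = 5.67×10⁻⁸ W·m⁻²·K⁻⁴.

Steady state: internal power = radiated power, P = εσA T⁴.
Radiating area A = 4πr² = 65.33 m².
T⁴ = P/(εσA) = 37600/(0.85·5.67×10⁻⁸·65.33) = 1.194×10¹⁰ K⁴.
T = (1.194×10¹⁰)^(1/4).

T ≈ 331 K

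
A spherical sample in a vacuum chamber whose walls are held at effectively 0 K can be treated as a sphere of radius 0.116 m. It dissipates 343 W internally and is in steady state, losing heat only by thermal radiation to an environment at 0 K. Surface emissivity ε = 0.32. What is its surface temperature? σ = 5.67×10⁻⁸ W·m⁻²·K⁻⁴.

T ≈ 578 K

Steady state: internal power = radiated power, P = εσA T⁴.
Radiating area A = 4πr² = 0.1691 m².
T⁴ = P/(εσA) = 343/(0.32·5.67×10⁻⁸·0.1691) = 1.118×10¹¹ K⁴.
T = (1.118×10¹¹)^(1/4).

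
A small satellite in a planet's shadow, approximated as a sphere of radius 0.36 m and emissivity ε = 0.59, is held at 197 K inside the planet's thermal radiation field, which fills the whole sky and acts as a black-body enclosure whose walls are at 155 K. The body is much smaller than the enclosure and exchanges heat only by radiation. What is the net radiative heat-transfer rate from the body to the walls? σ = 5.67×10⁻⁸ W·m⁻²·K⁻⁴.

For a small grey body in a large enclosure: P_net = εσA(T_body⁴ − T_wall⁴).
A = 4πr² = 1.629 m²; T_body⁴ − T_wall⁴ = 1.506×10⁹ − 5.772×10⁸ = 9.289×10⁸ K⁴.
|P_net| = 0.59·5.67×10⁻⁸·1.629·9.289×10⁸.

P_net ≈ 50.6 W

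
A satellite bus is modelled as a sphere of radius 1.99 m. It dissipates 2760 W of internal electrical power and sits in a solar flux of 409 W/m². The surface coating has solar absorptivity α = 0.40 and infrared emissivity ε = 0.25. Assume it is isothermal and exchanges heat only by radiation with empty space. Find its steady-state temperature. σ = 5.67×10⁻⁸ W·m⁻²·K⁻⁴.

T ≈ 287 K

At steady state, absorbed solar power + internal power = radiated power.
Absorbed: α·S·A_cross = 0.40·409·12.44 = 2035 W (cross-section πr²).
Total input = 2035 + 2760 = 4795 W.
Radiated: εσ·A_surf·T⁴ with A_surf = 4πr² = 49.76 m².
T⁴ = 4795/(0.25·5.67×10⁻⁸·49.76) = 6.798×10⁹ K⁴.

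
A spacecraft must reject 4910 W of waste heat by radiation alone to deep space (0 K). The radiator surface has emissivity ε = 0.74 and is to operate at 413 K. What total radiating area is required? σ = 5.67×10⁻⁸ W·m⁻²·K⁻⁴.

A ≈ 4.02 m²

P = εσA T⁴ ⇒ A = P/(εσT⁴).
T⁴ = 2.909×10¹⁰ K⁴.
A = 4910/(0.74 × 5.67×10⁻⁸ × 2.909×10¹⁰).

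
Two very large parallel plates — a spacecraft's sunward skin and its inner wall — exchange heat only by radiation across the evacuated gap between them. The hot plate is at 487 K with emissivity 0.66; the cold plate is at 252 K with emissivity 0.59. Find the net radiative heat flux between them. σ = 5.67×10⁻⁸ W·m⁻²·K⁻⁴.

For two infinite grey parallel plates, q = σ(T₁⁴ − T₂⁴)/(1/ε₁ + 1/ε₂ − 1).
T₁⁴ − T₂⁴ = 5.625×10¹⁰ − 4.033×10⁹ = 5.222×10¹⁰ K⁴.
1/ε₁ + 1/ε₂ − 1 = 1.515 + 1.695 − 1 = 2.210.
q = 5.67×10⁻⁸ × 5.222×10¹⁰ / 2.210.

q ≈ 1340 W/m²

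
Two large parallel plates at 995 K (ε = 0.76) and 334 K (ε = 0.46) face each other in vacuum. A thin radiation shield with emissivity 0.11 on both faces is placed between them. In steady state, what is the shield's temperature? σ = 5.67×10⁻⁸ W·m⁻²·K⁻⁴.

T_s ≈ 848 K

In steady state the net flux on the hot side equals that on the cold side.
σ(T₁⁴−T_s⁴)/D₁ = σ(T_s⁴−T₂⁴)/D₂, with D₁ = 1/ε₁+1/ε_s−1 = 9.407, D₂ = 1/ε_s+1/ε₂−1 = 10.26.
Solve for T_s⁴: T_s⁴ = (D₂·T₁⁴ + D₁·T₂⁴)/(D₁+D₂) = 5.174×10¹¹ K⁴.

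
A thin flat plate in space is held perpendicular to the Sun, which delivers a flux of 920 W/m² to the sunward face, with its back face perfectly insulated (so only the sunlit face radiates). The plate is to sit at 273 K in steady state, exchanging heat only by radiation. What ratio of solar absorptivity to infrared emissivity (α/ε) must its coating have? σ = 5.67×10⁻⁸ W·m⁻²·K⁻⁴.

α/ε ≈ 0.342

Balance: αS·A = εσ·1A·T⁴ ⇒ α/ε = σT⁴/S.
α/ε = 5.67×10⁻⁸·(273)⁴/920 = 5.67×10⁻⁸·5.555×10⁹/920.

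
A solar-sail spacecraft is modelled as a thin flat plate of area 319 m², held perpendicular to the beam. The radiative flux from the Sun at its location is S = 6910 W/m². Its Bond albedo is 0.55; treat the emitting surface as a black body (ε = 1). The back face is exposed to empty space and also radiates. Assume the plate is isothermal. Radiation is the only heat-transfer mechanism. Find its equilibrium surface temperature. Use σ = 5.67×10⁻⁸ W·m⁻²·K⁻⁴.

T ≈ 407 K

At equilibrium, absorbed power = emitted power.
Absorbing cross-section = A = 319.0 m²; emitting surface = 2A = 638.0 m² (ratio 2).
(1−a)S·A_cross = εσ·A_surf·T⁴  ⇒  T⁴ = (1−a)S/(2σ).
T⁴ = 0.450·6910/(2·5.67×10⁻⁸) = 2.742×10¹⁰ K⁴.
T = (2.742×10¹⁰)^(1/4).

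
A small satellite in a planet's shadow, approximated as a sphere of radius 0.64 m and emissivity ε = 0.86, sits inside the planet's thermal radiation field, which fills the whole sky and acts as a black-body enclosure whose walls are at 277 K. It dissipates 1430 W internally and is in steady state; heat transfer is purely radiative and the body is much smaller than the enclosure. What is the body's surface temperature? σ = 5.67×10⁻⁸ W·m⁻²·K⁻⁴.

T ≈ 328 K

For a small grey body in a large enclosure, net radiated power = εσA(T⁴ − T_w⁴).
Steady state: P = εσA(T⁴ − T_w⁴) with A = 4πr² = 5.147 m².
T⁴ = P/(εσA) + T_w⁴ = 1430/(0.86·5.67×10⁻⁸·5.147) + (277)⁴
    = 5.698×10⁹ + 5.887×10⁹ = 1.158×10¹⁰ K⁴.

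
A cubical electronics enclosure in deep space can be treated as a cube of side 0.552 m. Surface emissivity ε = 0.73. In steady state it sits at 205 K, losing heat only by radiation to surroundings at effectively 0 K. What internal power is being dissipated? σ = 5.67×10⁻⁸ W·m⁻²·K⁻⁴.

P ≈ 134 W

Steady state: P = εσA T⁴.
A = 6L² = 1.828 m²; T⁴ = (205)⁴ = 1.766×10⁹ K⁴.
P = 0.73 × 5.67×10⁻⁸ × 1.828 × 1.766×10⁹.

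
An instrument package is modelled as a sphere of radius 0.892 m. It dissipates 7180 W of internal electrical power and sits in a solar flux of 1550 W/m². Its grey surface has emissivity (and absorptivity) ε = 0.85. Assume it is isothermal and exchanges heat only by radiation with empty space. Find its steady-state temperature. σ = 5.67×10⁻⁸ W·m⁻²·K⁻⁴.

At steady state, absorbed solar power + internal power = radiated power.
Absorbed: α·S·A_cross = 0.85·1550·2.500 = 3293 W (cross-section πr²).
Total input = 3293 + 7180 = 10470 W.
Radiated: εσ·A_surf·T⁴ with A_surf = 4πr² = 9.999 m².
T⁴ = 10470/(0.85·5.67×10⁻⁸·9.999) = 2.173×10¹⁰ K⁴.

T ≈ 384 K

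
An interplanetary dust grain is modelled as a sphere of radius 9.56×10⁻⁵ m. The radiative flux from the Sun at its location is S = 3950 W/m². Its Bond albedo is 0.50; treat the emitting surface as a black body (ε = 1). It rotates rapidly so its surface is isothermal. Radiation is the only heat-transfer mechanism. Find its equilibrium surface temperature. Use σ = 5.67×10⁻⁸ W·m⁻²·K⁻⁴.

At equilibrium, absorbed power = emitted power.
Absorbing cross-section = πr² = 2.871×10⁻⁸ m²; emitting surface = 4πr² = 1.148×10⁻⁷ m² (ratio 4).
(1−a)S·A_cross = εσ·A_surf·T⁴  ⇒  T⁴ = (1−a)S/(4σ).
T⁴ = 0.500·3950/(4·5.67×10⁻⁸) = 8.708×10⁹ K⁴.
T = (8.708×10⁹)^(1/4).

T ≈ 305 K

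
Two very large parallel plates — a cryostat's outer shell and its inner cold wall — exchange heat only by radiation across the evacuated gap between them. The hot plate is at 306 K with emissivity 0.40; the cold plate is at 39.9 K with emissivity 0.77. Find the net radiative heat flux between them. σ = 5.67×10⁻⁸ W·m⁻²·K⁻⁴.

For two infinite grey parallel plates, q = σ(T₁⁴ − T₂⁴)/(1/ε₁ + 1/ε₂ − 1).
T₁⁴ − T₂⁴ = 8.768×10⁹ − 2.534×10⁶ = 8.765×10⁹ K⁴.
1/ε₁ + 1/ε₂ − 1 = 2.500 + 1.299 − 1 = 2.799.
q = 5.67×10⁻⁸ × 8.765×10⁹ / 2.799.

q ≈ 178 W/m²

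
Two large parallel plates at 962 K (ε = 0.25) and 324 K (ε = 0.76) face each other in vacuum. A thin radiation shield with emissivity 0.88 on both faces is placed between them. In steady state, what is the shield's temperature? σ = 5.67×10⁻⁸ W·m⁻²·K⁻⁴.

T_s ≈ 693 K

In steady state the net flux on the hot side equals that on the cold side.
σ(T₁⁴−T_s⁴)/D₁ = σ(T_s⁴−T₂⁴)/D₂, with D₁ = 1/ε₁+1/ε_s−1 = 4.136, D₂ = 1/ε_s+1/ε₂−1 = 1.452.
Solve for T_s⁴: T_s⁴ = (D₂·T₁⁴ + D₁·T₂⁴)/(D₁+D₂) = 2.307×10¹¹ K⁴.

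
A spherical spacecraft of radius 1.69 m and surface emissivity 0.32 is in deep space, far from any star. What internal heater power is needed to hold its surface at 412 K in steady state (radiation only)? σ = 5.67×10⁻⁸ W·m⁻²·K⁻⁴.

P = εσ·4πr²·T⁴.
4πr² = 35.89 m²; T⁴ = 2.881×10¹⁰ K⁴.
P = 0.32·5.67×10⁻⁸·35.89·2.881×10¹⁰.

P ≈ 18800 W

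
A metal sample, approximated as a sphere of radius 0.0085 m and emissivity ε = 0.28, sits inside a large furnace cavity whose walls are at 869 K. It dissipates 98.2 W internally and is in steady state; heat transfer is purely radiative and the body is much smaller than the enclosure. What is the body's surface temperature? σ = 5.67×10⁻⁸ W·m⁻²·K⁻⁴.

For a small grey body in a large enclosure, net radiated power = εσA(T⁴ − T_w⁴).
Steady state: P = εσA(T⁴ − T_w⁴) with A = 4πr² = 9.079×10⁻⁴ m².
T⁴ = P/(εσA) + T_w⁴ = 98.2/(0.28·5.67×10⁻⁸·9.079×10⁻⁴) + (869)⁴
    = 6.813×10¹² + 5.703×10¹¹ = 7.383×10¹² K⁴.

T ≈ 1650 K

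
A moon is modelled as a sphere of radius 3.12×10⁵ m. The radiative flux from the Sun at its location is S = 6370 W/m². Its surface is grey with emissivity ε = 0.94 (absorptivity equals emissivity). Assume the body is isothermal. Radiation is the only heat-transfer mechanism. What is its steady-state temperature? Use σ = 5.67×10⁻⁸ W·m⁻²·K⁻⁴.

T ≈ 409 K

At equilibrium, absorbed power = emitted power.
Absorbing cross-section = πr² = 3.058×10¹¹ m²; emitting surface = 4πr² = 1.223×10¹² m² (ratio 4).
εS·A_cross = εσ·A_surf·T⁴  ⇒  T⁴ = S/(4σ)   (ε cancels).
T⁴ = 6370/(4·5.67×10⁻⁸) = 2.809×10¹⁰ K⁴.
T = (2.809×10¹⁰)^(1/4).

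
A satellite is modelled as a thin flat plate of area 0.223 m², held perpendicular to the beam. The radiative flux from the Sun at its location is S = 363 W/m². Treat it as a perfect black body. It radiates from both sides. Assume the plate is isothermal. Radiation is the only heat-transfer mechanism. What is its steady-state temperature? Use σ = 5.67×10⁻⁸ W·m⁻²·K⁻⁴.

At equilibrium, absorbed power = emitted power.
Absorbing cross-section = A = 0.2230 m²; emitting surface = 2A = 0.4460 m² (ratio 2).
S·A_cross = εσ·A_surf·T⁴  ⇒  T⁴ = S/(2σ).
T⁴ = 1.00·363/(2·5.67×10⁻⁸) = 3.201×10⁹ K⁴.
T = (3.201×10⁹)^(1/4).

T ≈ 238 K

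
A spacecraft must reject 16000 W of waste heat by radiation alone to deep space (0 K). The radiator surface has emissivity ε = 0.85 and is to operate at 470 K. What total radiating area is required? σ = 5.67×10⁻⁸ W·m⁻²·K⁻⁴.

A ≈ 6.80 m²

P = εσA T⁴ ⇒ A = P/(εσT⁴).
T⁴ = 4.880×10¹⁰ K⁴.
A = 16000/(0.85 × 5.67×10⁻⁸ × 4.880×10¹⁰).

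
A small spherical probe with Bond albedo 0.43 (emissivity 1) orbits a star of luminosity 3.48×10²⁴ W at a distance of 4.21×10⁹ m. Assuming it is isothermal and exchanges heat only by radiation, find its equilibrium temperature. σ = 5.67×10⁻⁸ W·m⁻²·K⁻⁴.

T ≈ 445 K

First find the stellar flux at distance d: S = L/(4πd²) = 3.48×10²⁴/(4π·(4.21×10⁹)²) = 15620 W/m².
For an isothermal sphere, absorbed (1−a)S·πr² = emitted σ·4πr²·T⁴, so T⁴ = (1−a)S/(4σ).
T⁴ = 0.570·15620/(4·5.67×10⁻⁸) = 3.927×10¹⁰ K⁴.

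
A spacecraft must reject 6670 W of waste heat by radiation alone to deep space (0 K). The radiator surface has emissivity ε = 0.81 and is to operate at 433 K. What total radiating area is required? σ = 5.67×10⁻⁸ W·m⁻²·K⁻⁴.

P = εσA T⁴ ⇒ A = P/(εσT⁴).
T⁴ = 3.515×10¹⁰ K⁴.
A = 6670/(0.81 × 5.67×10⁻⁸ × 3.515×10¹⁰).

A ≈ 4.13 m²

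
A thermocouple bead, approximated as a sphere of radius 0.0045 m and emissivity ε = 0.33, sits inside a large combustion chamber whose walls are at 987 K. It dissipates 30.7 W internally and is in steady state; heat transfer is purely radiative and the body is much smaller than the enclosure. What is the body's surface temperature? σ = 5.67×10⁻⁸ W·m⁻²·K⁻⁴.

T ≈ 1650 K

For a small grey body in a large enclosure, net radiated power = εσA(T⁴ − T_w⁴).
Steady state: P = εσA(T⁴ − T_w⁴) with A = 4πr² = 2.545×10⁻⁴ m².
T⁴ = P/(εσA) + T_w⁴ = 30.7/(0.33·5.67×10⁻⁸·2.545×10⁻⁴) + (987)⁴
    = 6.448×10¹² + 9.490×10¹¹ = 7.397×10¹² K⁴.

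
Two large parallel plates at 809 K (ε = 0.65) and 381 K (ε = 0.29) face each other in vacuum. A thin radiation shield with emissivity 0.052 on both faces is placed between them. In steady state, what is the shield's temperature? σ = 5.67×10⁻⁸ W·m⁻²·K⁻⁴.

In steady state the net flux on the hot side equals that on the cold side.
σ(T₁⁴−T_s⁴)/D₁ = σ(T_s⁴−T₂⁴)/D₂, with D₁ = 1/ε₁+1/ε_s−1 = 19.77, D₂ = 1/ε_s+1/ε₂−1 = 21.68.
Solve for T_s⁴: T_s⁴ = (D₂·T₁⁴ + D₁·T₂⁴)/(D₁+D₂) = 2.341×10¹¹ K⁴.

T_s ≈ 696 K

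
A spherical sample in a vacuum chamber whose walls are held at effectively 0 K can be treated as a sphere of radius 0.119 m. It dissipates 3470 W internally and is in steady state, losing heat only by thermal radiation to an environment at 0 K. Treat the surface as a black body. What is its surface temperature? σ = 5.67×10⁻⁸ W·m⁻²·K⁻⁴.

Steady state: internal power = radiated power, P = εσA T⁴.
Radiating area A = 4πr² = 0.1780 m².
T⁴ = P/(εσA) = 3470/(1.0·5.67×10⁻⁸·0.1780) = 3.439×10¹¹ K⁴.
T = (3.439×10¹¹)^(1/4).

T ≈ 766 K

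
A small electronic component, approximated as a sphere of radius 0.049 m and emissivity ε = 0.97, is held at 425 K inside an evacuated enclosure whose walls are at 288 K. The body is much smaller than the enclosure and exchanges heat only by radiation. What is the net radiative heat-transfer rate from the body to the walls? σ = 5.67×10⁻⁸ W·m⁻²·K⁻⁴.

P_net ≈ 42.7 W

For a small grey body in a large enclosure: P_net = εσA(T_body⁴ − T_wall⁴).
A = 4πr² = 0.03017 m²; T_body⁴ − T_wall⁴ = 3.263×10¹⁰ − 6.880×10⁹ = 2.575×10¹⁰ K⁴.
|P_net| = 0.97·5.67×10⁻⁸·0.03017·2.575×10¹⁰.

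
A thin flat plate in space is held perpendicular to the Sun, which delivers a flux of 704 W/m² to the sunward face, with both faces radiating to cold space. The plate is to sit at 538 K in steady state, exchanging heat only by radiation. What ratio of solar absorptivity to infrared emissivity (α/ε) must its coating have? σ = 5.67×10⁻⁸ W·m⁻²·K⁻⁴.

α/ε ≈ 13.5

Balance: αS·A = εσ·2A·T⁴ ⇒ α/ε = 2σT⁴/S.
α/ε = 2·5.67×10⁻⁸·(538)⁴/704 = 2·5.67×10⁻⁸·8.378×10¹⁰/704.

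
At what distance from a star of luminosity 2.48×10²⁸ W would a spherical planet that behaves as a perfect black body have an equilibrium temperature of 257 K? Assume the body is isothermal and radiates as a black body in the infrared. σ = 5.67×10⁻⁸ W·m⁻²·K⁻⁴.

d ≈ 1.41×10¹² m

For an isothermal black-emitting sphere, (1−a)S·πr² = σ·4πr²·T⁴ ⇒ S = 4σT⁴/(1−a).
S = 4·5.67×10⁻⁸·(257)⁴/1.00 = 989.4 W/m².
Flux falls as S = L/(4πd²), so d = √(L/(4πS)) = √(2.48×10²⁸/(4π·989.4)).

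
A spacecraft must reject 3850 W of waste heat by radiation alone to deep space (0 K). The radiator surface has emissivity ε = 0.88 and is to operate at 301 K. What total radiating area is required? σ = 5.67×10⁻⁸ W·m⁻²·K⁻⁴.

A ≈ 9.40 m²

P = εσA T⁴ ⇒ A = P/(εσT⁴).
T⁴ = 8.209×10⁹ K⁴.
A = 3850/(0.88 × 5.67×10⁻⁸ × 8.209×10⁹).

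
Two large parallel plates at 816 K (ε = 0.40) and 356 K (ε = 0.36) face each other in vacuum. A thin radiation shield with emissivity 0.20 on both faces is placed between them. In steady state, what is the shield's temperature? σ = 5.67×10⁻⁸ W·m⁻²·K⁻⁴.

T_s ≈ 696 K

In steady state the net flux on the hot side equals that on the cold side.
σ(T₁⁴−T_s⁴)/D₁ = σ(T_s⁴−T₂⁴)/D₂, with D₁ = 1/ε₁+1/ε_s−1 = 6.500, D₂ = 1/ε_s+1/ε₂−1 = 6.778.
Solve for T_s⁴: T_s⁴ = (D₂·T₁⁴ + D₁·T₂⁴)/(D₁+D₂) = 2.342×10¹¹ K⁴.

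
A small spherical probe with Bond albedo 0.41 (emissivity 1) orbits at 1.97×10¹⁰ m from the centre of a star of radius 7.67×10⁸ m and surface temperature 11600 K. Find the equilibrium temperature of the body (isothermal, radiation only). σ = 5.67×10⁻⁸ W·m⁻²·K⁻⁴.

T ≈ 1420 K

The star's surface emits σT_*⁴; at distance d the flux is S = σT_*⁴(R_*/d)².
S = 5.67×10⁻⁸·(11600)⁴·(7.67×10⁸/1.97×10¹⁰)² = 1.556×10⁶ W/m².
For an isothermal sphere T⁴ = (1−a)S/(4σ) = 4.048×10¹² K⁴.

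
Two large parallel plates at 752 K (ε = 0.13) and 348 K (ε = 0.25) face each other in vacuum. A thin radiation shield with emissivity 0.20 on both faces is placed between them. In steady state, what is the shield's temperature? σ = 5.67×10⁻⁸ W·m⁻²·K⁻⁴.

T_s ≈ 610 K

In steady state the net flux on the hot side equals that on the cold side.
σ(T₁⁴−T_s⁴)/D₁ = σ(T_s⁴−T₂⁴)/D₂, with D₁ = 1/ε₁+1/ε_s−1 = 11.69, D₂ = 1/ε_s+1/ε₂−1 = 8.000.
Solve for T_s⁴: T_s⁴ = (D₂·T₁⁴ + D₁·T₂⁴)/(D₁+D₂) = 1.386×10¹¹ K⁴.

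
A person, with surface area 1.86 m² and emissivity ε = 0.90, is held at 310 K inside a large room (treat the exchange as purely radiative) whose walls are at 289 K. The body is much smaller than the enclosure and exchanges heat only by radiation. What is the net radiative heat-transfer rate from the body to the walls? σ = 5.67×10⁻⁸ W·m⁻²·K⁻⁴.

P_net ≈ 214 W

For a small grey body in a large enclosure: P_net = εσA(T_body⁴ − T_wall⁴).
A = 1.86 m²; T_body⁴ − T_wall⁴ = 9.235×10⁹ − 6.976×10⁹ = 2.259×10⁹ K⁴.
|P_net| = 0.90·5.67×10⁻⁸·1.860·2.259×10⁹.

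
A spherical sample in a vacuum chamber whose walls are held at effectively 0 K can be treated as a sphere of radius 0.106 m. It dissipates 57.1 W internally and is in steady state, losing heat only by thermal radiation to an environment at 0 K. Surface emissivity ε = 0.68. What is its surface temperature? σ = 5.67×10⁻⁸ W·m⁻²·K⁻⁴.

Steady state: internal power = radiated power, P = εσA T⁴.
Radiating area A = 4πr² = 0.1412 m².
T⁴ = P/(εσA) = 57.1/(0.68·5.67×10⁻⁸·0.1412) = 1.049×10¹⁰ K⁴.
T = (1.049×10¹⁰)^(1/4).

T ≈ 320 K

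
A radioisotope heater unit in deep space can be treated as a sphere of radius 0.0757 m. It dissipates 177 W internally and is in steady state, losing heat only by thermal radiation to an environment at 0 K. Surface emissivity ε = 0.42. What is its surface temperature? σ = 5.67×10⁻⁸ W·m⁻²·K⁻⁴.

T ≈ 567 K

Steady state: internal power = radiated power, P = εσA T⁴.
Radiating area A = 4πr² = 0.07201 m².
T⁴ = P/(εσA) = 177/(0.42·5.67×10⁻⁸·0.07201) = 1.032×10¹¹ K⁴.
T = (1.032×10¹¹)^(1/4).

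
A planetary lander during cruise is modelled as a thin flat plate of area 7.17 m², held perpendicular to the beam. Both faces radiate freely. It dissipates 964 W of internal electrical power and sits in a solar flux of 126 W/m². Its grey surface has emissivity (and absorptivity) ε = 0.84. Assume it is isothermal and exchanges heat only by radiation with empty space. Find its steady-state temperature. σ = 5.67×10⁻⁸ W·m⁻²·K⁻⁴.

At steady state, absorbed solar power + internal power = radiated power.
Absorbed: α·S·A_cross = 0.84·126·7.170 = 758.9 W (cross-section A).
Total input = 758.9 + 964 = 1723 W.
Radiated: εσ·A_surf·T⁴ with A_surf = 2A = 14.34 m².
T⁴ = 1723/(0.84·5.67×10⁻⁸·14.34) = 2.523×10⁹ K⁴.

T ≈ 224 K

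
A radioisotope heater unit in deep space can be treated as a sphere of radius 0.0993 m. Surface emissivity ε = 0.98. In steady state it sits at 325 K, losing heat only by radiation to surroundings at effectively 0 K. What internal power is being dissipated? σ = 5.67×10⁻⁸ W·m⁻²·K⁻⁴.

P ≈ 76.8 W

Steady state: P = εσA T⁴.
A = 4πr² = 0.1239 m²; T⁴ = (325)⁴ = 1.116×10¹⁰ K⁴.
P = 0.98 × 5.67×10⁻⁸ × 0.1239 × 1.116×10¹⁰.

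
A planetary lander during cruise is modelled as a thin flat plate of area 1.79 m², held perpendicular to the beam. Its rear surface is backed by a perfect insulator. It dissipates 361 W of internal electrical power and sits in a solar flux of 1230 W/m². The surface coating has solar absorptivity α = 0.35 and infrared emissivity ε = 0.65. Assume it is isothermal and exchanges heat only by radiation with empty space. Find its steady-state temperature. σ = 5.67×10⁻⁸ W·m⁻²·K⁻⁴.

At steady state, absorbed solar power + internal power = radiated power.
Absorbed: α·S·A_cross = 0.35·1230·1.790 = 770.6 W (cross-section A).
Total input = 770.6 + 361 = 1132 W.
Radiated: εσ·A_surf·T⁴ with A_surf = A = 1.790 m².
T⁴ = 1132/(0.65·5.67×10⁻⁸·1.790) = 1.715×10¹⁰ K⁴.

T ≈ 362 K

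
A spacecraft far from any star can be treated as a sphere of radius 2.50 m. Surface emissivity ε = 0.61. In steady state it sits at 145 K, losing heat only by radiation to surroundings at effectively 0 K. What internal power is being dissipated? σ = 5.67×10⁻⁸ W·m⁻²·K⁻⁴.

P ≈ 1200 W

Steady state: P = εσA T⁴.
A = 4πr² = 78.54 m²; T⁴ = (145)⁴ = 4.421×10⁸ K⁴.
P = 0.61 × 5.67×10⁻⁸ × 78.54 × 4.421×10⁸.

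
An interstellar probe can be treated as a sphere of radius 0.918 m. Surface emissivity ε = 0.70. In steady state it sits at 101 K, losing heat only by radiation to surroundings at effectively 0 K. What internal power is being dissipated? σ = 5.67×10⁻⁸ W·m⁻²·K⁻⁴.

P ≈ 43.7 W

Steady state: P = εσA T⁴.
A = 4πr² = 10.59 m²; T⁴ = (101)⁴ = 1.041×10⁸ K⁴.
P = 0.70 × 5.67×10⁻⁸ × 10.59 × 1.041×10⁸.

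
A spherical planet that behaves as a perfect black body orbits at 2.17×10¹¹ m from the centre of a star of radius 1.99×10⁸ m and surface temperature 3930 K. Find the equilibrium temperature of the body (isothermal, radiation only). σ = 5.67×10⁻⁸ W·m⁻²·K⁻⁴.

T ≈ 84.2 K

The star's surface emits σT_*⁴; at distance d the flux is S = σT_*⁴(R_*/d)².
S = 5.67×10⁻⁸·(3930)⁴·(1.99×10⁸/2.17×10¹¹)² = 11.37 W/m².
For an isothermal sphere T⁴ = (1−a)S/(4σ) = 5.015×10⁷ K⁴.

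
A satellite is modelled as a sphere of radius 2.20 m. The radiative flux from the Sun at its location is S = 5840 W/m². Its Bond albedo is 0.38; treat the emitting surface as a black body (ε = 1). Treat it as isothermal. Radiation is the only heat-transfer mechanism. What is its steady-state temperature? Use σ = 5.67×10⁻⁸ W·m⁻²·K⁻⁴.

At equilibrium, absorbed power = emitted power.
Absorbing cross-section = πr² = 15.21 m²; emitting surface = 4πr² = 60.82 m² (ratio 4).
(1−a)S·A_cross = εσ·A_surf·T⁴  ⇒  T⁴ = (1−a)S/(4σ).
T⁴ = 0.620·5840/(4·5.67×10⁻⁸) = 1.596×10¹⁰ K⁴.
T = (1.596×10¹⁰)^(1/4).

T ≈ 355 K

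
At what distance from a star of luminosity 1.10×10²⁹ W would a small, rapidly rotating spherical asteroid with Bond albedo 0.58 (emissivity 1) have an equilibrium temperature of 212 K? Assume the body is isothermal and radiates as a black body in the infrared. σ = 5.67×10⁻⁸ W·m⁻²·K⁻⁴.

For an isothermal black-emitting sphere, (1−a)S·πr² = σ·4πr²·T⁴ ⇒ S = 4σT⁴/(1−a).
S = 4·5.67×10⁻⁸·(212)⁴/0.420 = 1091 W/m².
Flux falls as S = L/(4πd²), so d = √(L/(4πS)) = √(1.10×10²⁹/(4π·1091)).

d ≈ 2.83×10¹² m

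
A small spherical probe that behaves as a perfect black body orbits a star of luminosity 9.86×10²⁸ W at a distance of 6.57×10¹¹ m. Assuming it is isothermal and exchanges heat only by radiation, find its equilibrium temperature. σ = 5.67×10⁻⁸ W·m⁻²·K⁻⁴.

First find the stellar flux at distance d: S = L/(4πd²) = 9.86×10²⁸/(4π·(6.57×10¹¹)²) = 18180 W/m².
For an isothermal sphere, absorbed (1−a)S·πr² = emitted σ·4πr²·T⁴, so T⁴ = (1−a)S/(4σ).
T⁴ = 1.00·18180/(4·5.67×10⁻⁸) = 8.015×10¹⁰ K⁴.

T ≈ 532 K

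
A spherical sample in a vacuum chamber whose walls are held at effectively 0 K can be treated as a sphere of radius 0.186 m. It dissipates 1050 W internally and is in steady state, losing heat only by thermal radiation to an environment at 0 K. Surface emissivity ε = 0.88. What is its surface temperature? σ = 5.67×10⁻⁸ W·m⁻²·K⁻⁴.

Steady state: internal power = radiated power, P = εσA T⁴.
Radiating area A = 4πr² = 0.4347 m².
T⁴ = P/(εσA) = 1050/(0.88·5.67×10⁻⁸·0.4347) = 4.840×10¹⁰ K⁴.
T = (4.840×10¹⁰)^(1/4).

T ≈ 469 K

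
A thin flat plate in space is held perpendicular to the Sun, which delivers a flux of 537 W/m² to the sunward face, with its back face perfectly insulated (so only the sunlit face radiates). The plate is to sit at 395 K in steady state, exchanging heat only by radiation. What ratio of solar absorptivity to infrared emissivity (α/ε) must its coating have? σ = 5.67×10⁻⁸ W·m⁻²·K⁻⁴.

α/ε ≈ 2.57

Balance: αS·A = εσ·1A·T⁴ ⇒ α/ε = σT⁴/S.
α/ε = 5.67×10⁻⁸·(395)⁴/537 = 5.67×10⁻⁸·2.434×10¹⁰/537.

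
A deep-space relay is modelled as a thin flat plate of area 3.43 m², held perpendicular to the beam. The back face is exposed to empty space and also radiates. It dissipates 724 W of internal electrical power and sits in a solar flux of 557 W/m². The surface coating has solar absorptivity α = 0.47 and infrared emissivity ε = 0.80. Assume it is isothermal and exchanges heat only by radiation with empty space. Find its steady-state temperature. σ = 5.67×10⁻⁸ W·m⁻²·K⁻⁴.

At steady state, absorbed solar power + internal power = radiated power.
Absorbed: α·S·A_cross = 0.47·557·3.430 = 897.9 W (cross-section A).
Total input = 897.9 + 724 = 1622 W.
Radiated: εσ·A_surf·T⁴ with A_surf = 2A = 6.860 m².
T⁴ = 1622/(0.80·5.67×10⁻⁸·6.860) = 5.212×10⁹ K⁴.

T ≈ 269 K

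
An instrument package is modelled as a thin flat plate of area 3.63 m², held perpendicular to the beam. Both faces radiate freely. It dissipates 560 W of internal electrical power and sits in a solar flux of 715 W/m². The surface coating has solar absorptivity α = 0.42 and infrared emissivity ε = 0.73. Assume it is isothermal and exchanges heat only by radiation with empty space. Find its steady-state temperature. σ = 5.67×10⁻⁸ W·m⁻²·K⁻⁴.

At steady state, absorbed solar power + internal power = radiated power.
Absorbed: α·S·A_cross = 0.42·715·3.630 = 1090 W (cross-section A).
Total input = 1090 + 560 = 1650 W.
Radiated: εσ·A_surf·T⁴ with A_surf = 2A = 7.260 m².
T⁴ = 1650/(0.73·5.67×10⁻⁸·7.260) = 5.491×10⁹ K⁴.

T ≈ 272 K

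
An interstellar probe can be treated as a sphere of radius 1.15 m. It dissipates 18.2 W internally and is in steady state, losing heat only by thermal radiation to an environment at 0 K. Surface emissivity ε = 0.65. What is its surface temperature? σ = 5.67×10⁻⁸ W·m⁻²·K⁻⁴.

Steady state: internal power = radiated power, P = εσA T⁴.
Radiating area A = 4πr² = 16.62 m².
T⁴ = P/(εσA) = 18.2/(0.65·5.67×10⁻⁸·16.62) = 2.971×10⁷ K⁴.
T = (2.971×10⁷)^(1/4).

T ≈ 73.8 K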